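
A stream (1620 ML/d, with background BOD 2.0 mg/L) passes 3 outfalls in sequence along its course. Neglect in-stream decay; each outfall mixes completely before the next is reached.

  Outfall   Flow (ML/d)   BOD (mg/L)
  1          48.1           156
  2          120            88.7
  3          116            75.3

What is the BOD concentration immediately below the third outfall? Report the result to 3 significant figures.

15.8 mg/L

Below outfall 1: Q → 1668 ML/d, C = (1620·2.000 + 48.10·156.0)/1668 = 6.441 mg/L.
Below outfall 2: Q → 1788 ML/d, C = (1668·6.441 + 120.0·88.70)/1788 = 11.96 mg/L.
Below outfall 3: Q → 1904 ML/d, C = (1788·11.96 + 116.0·75.30)/1904 = 15.82 mg/L.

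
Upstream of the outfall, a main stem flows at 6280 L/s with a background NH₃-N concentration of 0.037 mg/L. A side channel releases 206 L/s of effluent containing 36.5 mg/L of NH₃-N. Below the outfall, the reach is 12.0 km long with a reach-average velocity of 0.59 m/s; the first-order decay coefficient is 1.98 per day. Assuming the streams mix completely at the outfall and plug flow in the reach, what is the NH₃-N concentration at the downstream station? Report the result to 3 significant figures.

Mass balance: C = (6280·0.03700 + 206.0·36.50) / 6486 = 7751/6486 = 1.195 mg/L.
Travel time t = 12.0·1000 / 0.59 = 20340 s = 5.650 h.
Decay over the reach: 1.195·exp(−kt) = 1.195·0.6274 = 0.7499 mg/L.

0.750 mg/L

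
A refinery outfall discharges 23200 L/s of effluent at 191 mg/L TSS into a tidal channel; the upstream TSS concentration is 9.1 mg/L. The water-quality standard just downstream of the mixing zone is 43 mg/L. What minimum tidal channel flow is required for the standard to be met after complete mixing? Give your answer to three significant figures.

Set C_mix = 43: (Q·9.100 + 23200·191.0) / (Q + 23200) = 43
→ Q = 23200·(191.0 − 43)/(43 − 9.100) = 101300 L/s.

101000 L/s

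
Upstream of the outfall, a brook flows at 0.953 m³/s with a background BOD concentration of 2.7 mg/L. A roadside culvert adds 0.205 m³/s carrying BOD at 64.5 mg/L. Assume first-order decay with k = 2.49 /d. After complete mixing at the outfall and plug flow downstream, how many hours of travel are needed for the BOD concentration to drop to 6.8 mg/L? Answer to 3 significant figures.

6.71 h

After mixing, C = (0.9530·2.700 + 0.2050·64.50) / 1.158 = 15.80/1.158 = 13.64 mg/L.
13.64·exp(−k·t) = 6.8 → t = ln(13.64/6.8)/k = 24150 s = 6.710 h.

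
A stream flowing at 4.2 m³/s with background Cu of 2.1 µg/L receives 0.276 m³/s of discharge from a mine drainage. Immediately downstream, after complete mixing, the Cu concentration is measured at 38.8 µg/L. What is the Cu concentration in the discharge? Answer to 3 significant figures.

Mass balance: 4.200·2.100 + 0.2760·Cₑ = 4.476·38.80
→ Cₑ = (4.476·38.80 − 4.200·2.100) / 0.2760 = 597.3 µg/L.

597 µg/L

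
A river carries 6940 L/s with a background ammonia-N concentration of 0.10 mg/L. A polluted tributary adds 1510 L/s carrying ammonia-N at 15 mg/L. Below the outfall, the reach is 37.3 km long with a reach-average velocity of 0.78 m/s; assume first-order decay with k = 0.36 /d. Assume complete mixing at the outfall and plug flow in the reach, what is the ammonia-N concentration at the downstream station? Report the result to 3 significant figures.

2.26 mg/L

Mixed concentration C = ΣQC/ΣQ = (6940·0.1000 + 1510·15.00) / 8450 = 23340/8450 = 2.763 mg/L.
Travel time t = 37.3·1000 / 0.78 = 47820 s = 13.28 h.
After decay, C = 2.763 × e^(−kt) = 2.763 × 0.8193 = 2.264 mg/L.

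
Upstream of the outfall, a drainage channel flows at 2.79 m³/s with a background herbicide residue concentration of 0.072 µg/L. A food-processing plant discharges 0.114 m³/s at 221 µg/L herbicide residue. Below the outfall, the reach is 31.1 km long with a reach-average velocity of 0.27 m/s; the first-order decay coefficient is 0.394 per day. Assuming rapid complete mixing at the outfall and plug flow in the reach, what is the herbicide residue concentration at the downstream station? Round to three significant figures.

Mass balance: C = (2.790·0.07200 + 0.1140·221.0) / 2.904 = 25.39/2.904 = 8.745 µg/L.
Travel time t = 31.1·1000 / 0.27 = 115200 s = 32.00 h.
Decay over the reach: 8.745·exp(−kt) = 8.745·0.5914 = 5.172 µg/L.

5.17 µg/L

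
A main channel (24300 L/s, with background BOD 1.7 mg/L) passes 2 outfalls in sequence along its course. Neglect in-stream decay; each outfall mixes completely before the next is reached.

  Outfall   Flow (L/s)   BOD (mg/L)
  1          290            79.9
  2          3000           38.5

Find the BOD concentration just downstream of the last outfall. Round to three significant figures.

Below outfall 1: Q → 24590 L/s, C = (24300·1.700 + 290.0·79.90)/24590 = 2.622 mg/L.
Below outfall 2: Q → 27590 L/s, C = (24590·2.622 + 3000·38.50)/27590 = 6.523 mg/L.

6.52 mg/L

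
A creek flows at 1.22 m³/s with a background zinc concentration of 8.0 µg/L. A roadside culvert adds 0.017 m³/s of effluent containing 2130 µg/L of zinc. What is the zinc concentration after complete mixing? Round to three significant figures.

37.2 µg/L

Conservation of mass: C = (1.220·8.000 + 0.01700·2130) / 1.237 = 45.97/1.237 = 37.16 µg/L.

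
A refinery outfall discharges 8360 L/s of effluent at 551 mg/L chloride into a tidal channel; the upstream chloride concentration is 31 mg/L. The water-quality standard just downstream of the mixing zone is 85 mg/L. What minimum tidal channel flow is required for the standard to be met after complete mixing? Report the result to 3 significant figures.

72100 L/s

Set C_mix = 85: (Q·31.00 + 8360·551.0) / (Q + 8360) = 85
→ Q = 8360·(551.0 − 85)/(85 − 31.00) = 72140 L/s.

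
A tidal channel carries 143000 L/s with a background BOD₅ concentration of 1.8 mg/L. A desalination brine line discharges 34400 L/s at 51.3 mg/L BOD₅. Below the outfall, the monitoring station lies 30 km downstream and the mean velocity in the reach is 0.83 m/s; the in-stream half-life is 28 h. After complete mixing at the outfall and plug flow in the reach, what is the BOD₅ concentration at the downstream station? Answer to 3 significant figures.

Mass balance: C = (143000·1.800 + 34400·51.30) / 177400 = 2022000/177400 = 11.40 mg/L.
Travel time t = 30·1000 / 0.83 = 36140 s = 10.04 h.
Half-life 28 h → k = ln 2 / 28 = 0.02476 h⁻¹ = 0.5941 d⁻¹.
Decay over the reach: 11.40·exp(−kt) = 11.40·0.7799 = 8.890 mg/L.

8.89 mg/L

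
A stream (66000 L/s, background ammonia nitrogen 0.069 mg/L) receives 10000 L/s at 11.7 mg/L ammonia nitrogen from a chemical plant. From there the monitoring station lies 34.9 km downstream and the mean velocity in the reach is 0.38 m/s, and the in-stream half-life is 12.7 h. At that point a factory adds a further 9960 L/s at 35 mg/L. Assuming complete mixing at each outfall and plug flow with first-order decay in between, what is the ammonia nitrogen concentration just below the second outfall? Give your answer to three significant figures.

4.41 mg/L

Mass balance: C = (66000·0.06900 + 10000·11.70) / 76000 = 121600/76000 = 1.599 mg/L; combined flow 76000 L/s.
Travel time t = 34.9·1000 / 0.38 = 91840 s = 25.51 h.
Half-life 12.7 h → k = ln 2 / 12.7 = 0.05458 h⁻¹ = 1.310 d⁻¹.
Decay over the reach: 1.599·exp(−kt) = 1.599·0.2485 = 0.3974 mg/L.
At the second outfall, C = (76000·0.3974 + 9960·35.00) / (76000 + 9960) = 4.407 mg/L.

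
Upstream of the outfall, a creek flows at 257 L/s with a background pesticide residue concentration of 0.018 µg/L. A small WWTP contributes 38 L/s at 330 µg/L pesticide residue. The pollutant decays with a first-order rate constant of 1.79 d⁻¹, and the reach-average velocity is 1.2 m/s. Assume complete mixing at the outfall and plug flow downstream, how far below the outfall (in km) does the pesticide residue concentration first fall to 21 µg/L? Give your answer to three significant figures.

Mass balance: C = (257.0·0.01800 + 38.00·330.0) / 295.0 = 12540/295.0 = 42.52 µg/L.
Set 42.52·exp(−k·t) = 21 → t = ln(42.52/21)/k = 34060 s = 9.460 h.
Distance = v·t = 1.2·34060 = 40870 m = 40.87 km.

40.9 km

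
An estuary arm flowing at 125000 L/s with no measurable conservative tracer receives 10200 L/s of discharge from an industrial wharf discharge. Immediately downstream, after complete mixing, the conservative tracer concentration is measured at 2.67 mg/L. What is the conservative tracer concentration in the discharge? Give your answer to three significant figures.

35.4 mg/L

Mass balance: 125000·0 + 10200·Cₑ = 135200·2.670
→ Cₑ = (135200·2.670 − 125000·0) / 10200 = 35.39 mg/L.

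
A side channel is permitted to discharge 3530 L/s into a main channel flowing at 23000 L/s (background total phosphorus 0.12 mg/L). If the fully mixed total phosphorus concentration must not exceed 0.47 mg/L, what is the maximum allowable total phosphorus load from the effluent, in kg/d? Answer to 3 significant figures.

839 kg/d

Mass balance at the limit: 23000·0.1200 + 3530·Cₑ = 26530·0.47 → Cₑ = 2.750 mg/L.
3530 L/s = 3.530 m³/s. Load = 3.530 m³/s × 2.750 g/m³ × 86 400 s/d = 838.9 kg/d.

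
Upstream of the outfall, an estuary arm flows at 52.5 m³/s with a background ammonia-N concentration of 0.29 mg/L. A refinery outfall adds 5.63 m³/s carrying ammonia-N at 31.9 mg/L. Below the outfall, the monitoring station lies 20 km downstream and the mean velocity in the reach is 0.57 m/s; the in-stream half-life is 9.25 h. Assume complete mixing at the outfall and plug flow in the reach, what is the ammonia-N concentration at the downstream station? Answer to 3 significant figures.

1.61 mg/L

After mixing, C = (52.50·0.2900 + 5.630·31.90) / 58.13 = 194.8/58.13 = 3.351 mg/L.
Travel time t = 20·1000 / 0.57 = 35090 s = 9.747 h.
Half-life 9.25 h → k = ln 2 / 9.25 = 0.07493 h⁻¹ = 1.798 d⁻¹.
First-order decay: C = 3.351·exp(−k·t) = 3.351·0.4817 = 1.615 mg/L.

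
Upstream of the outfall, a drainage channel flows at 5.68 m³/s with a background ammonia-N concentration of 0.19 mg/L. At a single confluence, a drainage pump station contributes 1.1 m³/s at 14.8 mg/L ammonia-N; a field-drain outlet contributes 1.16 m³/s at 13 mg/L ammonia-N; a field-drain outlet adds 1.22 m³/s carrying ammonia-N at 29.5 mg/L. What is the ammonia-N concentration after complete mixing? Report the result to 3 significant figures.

7.47 mg/L

Conservation of mass: C = (5.680·0.1900 + 1.100·14.80 + 1.160·13.00 + 1.220·29.50) / 9.160 = 68.43/9.160 = 7.470 mg/L.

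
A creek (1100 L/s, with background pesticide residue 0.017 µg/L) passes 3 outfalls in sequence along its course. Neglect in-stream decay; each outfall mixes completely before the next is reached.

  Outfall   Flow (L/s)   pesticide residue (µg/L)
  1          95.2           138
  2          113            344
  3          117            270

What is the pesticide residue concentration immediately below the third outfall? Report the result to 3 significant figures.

58.7 µg/L

Below outfall 1: Q → 1195 L/s, C = (1100·0.01700 + 95.20·138.0)/1195 = 11.01 µg/L.
Below outfall 2: Q → 1308 L/s, C = (1195·11.01 + 113.0·344.0)/1308 = 39.77 µg/L.
Below outfall 3: Q → 1425 L/s, C = (1308·39.77 + 117.0·270.0)/1425 = 58.67 µg/L.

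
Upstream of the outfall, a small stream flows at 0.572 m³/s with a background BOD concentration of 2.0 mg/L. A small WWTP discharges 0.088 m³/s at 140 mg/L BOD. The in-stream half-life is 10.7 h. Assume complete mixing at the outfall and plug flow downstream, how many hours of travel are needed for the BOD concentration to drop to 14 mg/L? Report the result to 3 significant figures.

Mass balance: C = (0.5720·2.000 + 0.08800·140.0) / 0.6600 = 13.46/0.6600 = 20.40 mg/L.
Half-life 10.7 h → k = ln 2 / 10.7 = 0.06478 h⁻¹ = 1.555 d⁻¹.
20.40·exp(−k·t) = 14 → t = ln(20.40/14)/k = 20920 s = 5.812 h.

5.81 h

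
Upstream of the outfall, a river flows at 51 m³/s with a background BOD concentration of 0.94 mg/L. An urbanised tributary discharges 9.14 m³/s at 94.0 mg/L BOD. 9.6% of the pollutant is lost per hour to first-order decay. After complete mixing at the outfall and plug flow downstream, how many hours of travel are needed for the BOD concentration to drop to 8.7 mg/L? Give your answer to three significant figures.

Conservation of mass: C = (51.00·0.9400 + 9.140·94.00) / 60.14 = 907.1/60.14 = 15.08 mg/L.
9.6%/h lost → k = −ln(1 − 0.096) = 0.1009 h⁻¹.
15.08·exp(−k·t) = 8.7 → t = ln(15.08/8.7)/k = 19630 s = 5.452 h.

5.45 h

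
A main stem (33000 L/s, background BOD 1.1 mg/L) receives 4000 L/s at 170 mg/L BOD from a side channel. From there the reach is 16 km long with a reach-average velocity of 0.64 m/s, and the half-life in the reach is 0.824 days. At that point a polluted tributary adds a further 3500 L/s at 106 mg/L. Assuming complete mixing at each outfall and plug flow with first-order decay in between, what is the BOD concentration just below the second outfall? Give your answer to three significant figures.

Conservation of mass: C = (33000·1.100 + 4000·170.0) / 37000 = 716300/37000 = 19.36 mg/L; combined flow 37000 L/s.
Travel time t = 16·1000 / 0.64 = 25000 s = 6.944 h.
Half-life 0.824 d → k = ln 2 / 0.824 = 0.8412 d⁻¹.
Decay over the reach: 19.36·exp(−kt) = 19.36·0.7840 = 15.18 mg/L.
At the second outfall, C = (37000·15.18 + 3500·106.0) / (37000 + 3500) = 23.03 mg/L.

23.0 mg/L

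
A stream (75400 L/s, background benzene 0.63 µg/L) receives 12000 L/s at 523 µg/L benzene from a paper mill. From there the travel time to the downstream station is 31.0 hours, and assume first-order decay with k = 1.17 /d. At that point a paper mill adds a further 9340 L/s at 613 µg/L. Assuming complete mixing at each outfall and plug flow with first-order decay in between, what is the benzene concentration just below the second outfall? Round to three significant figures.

73.6 µg/L

After mixing, C = (75400·0.6300 + 12000·523.0) / 87400 = 6324000/87400 = 72.35 µg/L; combined flow 87400 L/s.
After decay, C = 72.35 × e^(−kt) = 72.35 × 0.2206 = 15.96 µg/L.
At the second outfall, C = (87400·15.96 + 9340·613.0) / (87400 + 9340) = 73.61 µg/L.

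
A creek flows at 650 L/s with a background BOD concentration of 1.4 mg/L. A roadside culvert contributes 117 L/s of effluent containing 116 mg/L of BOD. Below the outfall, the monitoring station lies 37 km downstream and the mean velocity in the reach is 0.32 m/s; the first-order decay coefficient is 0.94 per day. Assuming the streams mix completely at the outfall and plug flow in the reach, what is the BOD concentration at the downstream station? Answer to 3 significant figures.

Flow-weighted average: C = (650.0·1.400 + 117.0·116.0) / 767.0 = 14480/767.0 = 18.88 mg/L.
Travel time t = 37·1000 / 0.32 = 115600 s = 32.12 h.
Decay over the reach: 18.88·exp(−kt) = 18.88·0.2842 = 5.367 mg/L.

5.37 mg/L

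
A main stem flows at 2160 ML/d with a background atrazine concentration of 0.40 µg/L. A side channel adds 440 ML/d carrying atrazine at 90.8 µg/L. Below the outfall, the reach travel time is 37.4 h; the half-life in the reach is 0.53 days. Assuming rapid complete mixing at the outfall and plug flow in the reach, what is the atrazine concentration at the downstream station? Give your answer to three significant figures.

Conservation of mass: C = (2160·0.4000 + 440.0·90.80) / 2600 = 40820/2600 = 15.70 µg/L.
Half-life 0.53 d → k = ln 2 / 0.53 = 1.308 d⁻¹.
Applying C = C₀e^(−kt): 15.70 × 0.1303 = 2.045 µg/L.

2.05 µg/L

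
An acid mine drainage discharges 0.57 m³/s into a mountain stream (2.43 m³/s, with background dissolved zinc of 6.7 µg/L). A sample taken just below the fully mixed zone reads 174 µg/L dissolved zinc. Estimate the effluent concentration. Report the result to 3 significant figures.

Mass balance: 2.430·6.700 + 0.5700·Cₑ = 3.000·174.0
→ Cₑ = (3.000·174.0 − 2.430·6.700) / 0.5700 = 887.2 µg/L.

887 µg/L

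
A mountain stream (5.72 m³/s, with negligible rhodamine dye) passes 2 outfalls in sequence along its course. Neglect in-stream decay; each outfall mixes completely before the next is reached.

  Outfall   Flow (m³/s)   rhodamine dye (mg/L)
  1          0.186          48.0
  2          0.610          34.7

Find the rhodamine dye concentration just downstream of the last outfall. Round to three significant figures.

4.62 mg/L

Below outfall 1: Q → 5.906 m³/s, C = (5.720·0 + 0.1860·48.00)/5.906 = 1.512 mg/L.
Below outfall 2: Q → 6.516 m³/s, C = (5.906·1.512 + 0.6100·34.70)/6.516 = 4.619 mg/L.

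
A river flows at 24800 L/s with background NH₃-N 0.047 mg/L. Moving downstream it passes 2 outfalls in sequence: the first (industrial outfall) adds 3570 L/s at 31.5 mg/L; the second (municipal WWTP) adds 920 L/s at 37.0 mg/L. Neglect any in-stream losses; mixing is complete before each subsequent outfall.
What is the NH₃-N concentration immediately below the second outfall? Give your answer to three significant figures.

Below outfall 1: Q → 28370 L/s, C = (24800·0.04700 + 3570·31.50)/28370 = 4.005 mg/L.
Below outfall 2: Q → 29290 L/s, C = (28370·4.005 + 920.0·37.00)/29290 = 5.041 mg/L.

5.04 mg/L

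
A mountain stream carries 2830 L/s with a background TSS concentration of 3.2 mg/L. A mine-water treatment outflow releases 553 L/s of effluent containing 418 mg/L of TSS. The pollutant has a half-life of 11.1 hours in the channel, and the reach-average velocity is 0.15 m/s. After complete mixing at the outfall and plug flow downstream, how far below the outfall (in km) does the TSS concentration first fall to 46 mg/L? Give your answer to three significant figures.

3.75 km

Flow-weighted average: C = (2830·3.200 + 553.0·418.0) / 3383 = 240200/3383 = 71.01 mg/L.
Half-life 11.1 h → k = ln 2 / 11.1 = 0.06245 h⁻¹ = 1.499 d⁻¹.
Set 71.01·exp(−k·t) = 46 → t = ln(71.01/46)/k = 25030 s = 6.952 h.
Distance = v·t = 0.15·25030 = 3754 m = 3.754 km.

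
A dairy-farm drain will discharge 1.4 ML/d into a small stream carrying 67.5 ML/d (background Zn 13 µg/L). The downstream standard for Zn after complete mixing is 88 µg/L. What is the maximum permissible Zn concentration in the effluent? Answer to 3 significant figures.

At the limit, (Qr·Cr + Qe·Cₑ)/(Qr + Qe) = 88:
Cₑ = (68.90·88 − 67.50·13.00) / 1.400 = 3704 µg/L.

3700 µg/L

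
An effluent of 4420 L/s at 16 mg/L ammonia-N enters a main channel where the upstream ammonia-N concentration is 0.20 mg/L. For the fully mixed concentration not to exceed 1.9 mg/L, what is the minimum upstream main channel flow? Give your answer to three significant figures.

Set C_mix = 1.9: (Q·0.2000 + 4420·16.00) / (Q + 4420) = 1.9
→ Q = 4420·(16.00 − 1.9)/(1.9 − 0.2000) = 36660 L/s.

36700 L/s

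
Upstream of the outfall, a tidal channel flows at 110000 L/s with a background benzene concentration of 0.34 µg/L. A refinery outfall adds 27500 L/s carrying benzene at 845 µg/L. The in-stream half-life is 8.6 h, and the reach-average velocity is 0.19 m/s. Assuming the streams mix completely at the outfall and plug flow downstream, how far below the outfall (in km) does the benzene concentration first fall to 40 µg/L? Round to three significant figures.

12.2 km

Flow-weighted average: C = (110000·0.3400 + 27500·845.0) / 137500 = 23270000/137500 = 169.3 µg/L.
Half-life 8.6 h → k = ln 2 / 8.6 = 0.08060 h⁻¹ = 1.934 d⁻¹.
Set 169.3·exp(−k·t) = 40 → t = ln(169.3/40)/k = 64440 s = 17.90 h.
Distance = v·t = 0.19·64440 = 12240 m = 12.24 km.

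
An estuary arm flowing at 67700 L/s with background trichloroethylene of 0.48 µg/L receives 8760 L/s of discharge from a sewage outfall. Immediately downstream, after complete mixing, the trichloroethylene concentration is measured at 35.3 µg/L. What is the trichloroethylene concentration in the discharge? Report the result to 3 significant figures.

304 µg/L

Mass balance: 67700·0.4800 + 8760·Cₑ = 76460·35.30
→ Cₑ = (76460·35.30 − 67700·0.4800) / 8760 = 304.4 µg/L.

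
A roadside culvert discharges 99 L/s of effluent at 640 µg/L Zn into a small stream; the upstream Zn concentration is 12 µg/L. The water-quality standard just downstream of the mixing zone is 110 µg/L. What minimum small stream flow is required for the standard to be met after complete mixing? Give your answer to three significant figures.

Set C_mix = 110: (Q·12.00 + 99.00·640.0) / (Q + 99.00) = 110
→ Q = 99.00·(640.0 − 110)/(110 − 12.00) = 535.4 L/s.

535 L/s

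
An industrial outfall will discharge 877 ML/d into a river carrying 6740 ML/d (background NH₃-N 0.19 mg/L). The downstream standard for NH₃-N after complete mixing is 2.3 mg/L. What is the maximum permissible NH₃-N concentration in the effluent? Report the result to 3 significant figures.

18.5 mg/L

At the limit, (Qr·Cr + Qe·Cₑ)/(Qr + Qe) = 2.3:
Cₑ = (7617·2.3 − 6740·0.1900) / 877.0 = 18.52 mg/L.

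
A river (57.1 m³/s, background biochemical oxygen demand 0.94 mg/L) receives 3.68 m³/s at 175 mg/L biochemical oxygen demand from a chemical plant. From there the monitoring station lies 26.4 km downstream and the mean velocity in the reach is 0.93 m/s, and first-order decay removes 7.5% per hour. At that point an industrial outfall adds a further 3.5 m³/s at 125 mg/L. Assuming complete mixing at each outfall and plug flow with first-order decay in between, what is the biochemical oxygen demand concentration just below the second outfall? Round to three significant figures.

12.7 mg/L

Mass balance: C = (57.10·0.9400 + 3.680·175.0) / 60.78 = 697.7/60.78 = 11.48 mg/L; combined flow 60.78 m³/s.
Travel time t = 26.4·1000 / 0.93 = 28390 s = 7.885 h.
7.5%/h lost → k = −ln(1 − 0.075) = 0.07796 h⁻¹.
Applying C = C₀e^(−kt): 11.48 × 0.5408 = 6.207 mg/L.
Second outfall: C = (60.78·6.207 + 3.500·125.0)/64.28 = 12.68 mg/L.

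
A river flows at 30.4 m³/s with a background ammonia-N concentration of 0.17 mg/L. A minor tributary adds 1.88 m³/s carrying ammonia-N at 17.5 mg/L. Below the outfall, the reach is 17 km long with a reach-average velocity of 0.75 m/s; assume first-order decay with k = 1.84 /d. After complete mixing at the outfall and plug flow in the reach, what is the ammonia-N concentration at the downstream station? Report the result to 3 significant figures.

Conservation of mass: C = (30.40·0.1700 + 1.880·17.50) / 32.28 = 38.07/32.28 = 1.179 mg/L.
Travel time t = 17·1000 / 0.75 = 22670 s = 6.296 h.
Applying C = C₀e^(−kt): 1.179 × 0.6171 = 0.7278 mg/L.

0.728 mg/L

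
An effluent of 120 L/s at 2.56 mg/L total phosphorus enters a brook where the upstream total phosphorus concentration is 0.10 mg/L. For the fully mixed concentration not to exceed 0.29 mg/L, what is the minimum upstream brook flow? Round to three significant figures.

Set C_mix = 0.29: (Q·0.1000 + 120.0·2.560) / (Q + 120.0) = 0.29
→ Q = 120.0·(2.560 − 0.29)/(0.29 − 0.1000) = 1434 L/s.

1430 L/s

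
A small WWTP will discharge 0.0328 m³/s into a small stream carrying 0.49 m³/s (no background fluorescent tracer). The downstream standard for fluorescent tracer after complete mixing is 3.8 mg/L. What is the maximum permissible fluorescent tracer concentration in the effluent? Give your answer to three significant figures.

60.6 mg/L

At the limit, (Qr·Cr + Qe·Cₑ)/(Qr + Qe) = 3.8:
Cₑ = (0.5228·3.8 − 0.4900·0) / 0.03280 = 60.57 mg/L.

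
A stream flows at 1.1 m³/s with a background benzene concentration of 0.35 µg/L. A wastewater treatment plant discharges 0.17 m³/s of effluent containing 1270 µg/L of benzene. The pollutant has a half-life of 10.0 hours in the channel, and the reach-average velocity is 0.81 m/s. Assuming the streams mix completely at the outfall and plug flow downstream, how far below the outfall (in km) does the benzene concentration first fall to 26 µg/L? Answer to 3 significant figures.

79.1 km

Mixed concentration C = ΣQC/ΣQ = (1.100·0.3500 + 0.1700·1270) / 1.270 = 216.3/1.270 = 170.3 µg/L.
Half-life 10.0 h → k = ln 2 / 10.0 = 0.06931 h⁻¹ = 1.664 d⁻¹.
Set 170.3·exp(−k·t) = 26 → t = ln(170.3/26)/k = 97610 s = 27.12 h.
Distance = v·t = 0.81·97610 = 79070 m = 79.07 km.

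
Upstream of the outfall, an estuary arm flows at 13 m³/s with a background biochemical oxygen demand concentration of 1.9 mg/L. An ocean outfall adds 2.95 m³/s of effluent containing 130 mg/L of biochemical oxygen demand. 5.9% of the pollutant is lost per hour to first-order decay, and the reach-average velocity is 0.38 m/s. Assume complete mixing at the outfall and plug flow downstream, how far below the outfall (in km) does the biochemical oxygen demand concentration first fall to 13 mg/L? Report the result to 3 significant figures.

15.2 km

Mixed concentration C = ΣQC/ΣQ = (13.00·1.900 + 2.950·130.0) / 15.95 = 408.2/15.95 = 25.59 mg/L.
5.9%/h lost → k = −ln(1 − 0.059) = 0.06081 h⁻¹.
Set 25.59·exp(−k·t) = 13 → t = ln(25.59/13)/k = 40100 s = 11.14 h.
Distance = v·t = 0.38·40100 = 15240 m = 15.24 km.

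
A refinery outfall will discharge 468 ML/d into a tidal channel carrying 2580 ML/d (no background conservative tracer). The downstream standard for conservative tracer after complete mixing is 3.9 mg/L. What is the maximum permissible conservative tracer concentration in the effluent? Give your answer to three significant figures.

At the limit, (Qr·Cr + Qe·Cₑ)/(Qr + Qe) = 3.9:
Cₑ = (3048·3.9 − 2580·0) / 468.0 = 25.40 mg/L.

25.4 mg/L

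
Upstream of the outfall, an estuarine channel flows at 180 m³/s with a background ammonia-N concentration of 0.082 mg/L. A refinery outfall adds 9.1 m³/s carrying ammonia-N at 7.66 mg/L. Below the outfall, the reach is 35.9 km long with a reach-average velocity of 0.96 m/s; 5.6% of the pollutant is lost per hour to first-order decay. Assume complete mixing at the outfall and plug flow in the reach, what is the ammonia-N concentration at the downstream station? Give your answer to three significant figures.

0.245 mg/L

Mass balance: C = (180.0·0.08200 + 9.100·7.660) / 189.1 = 84.47/189.1 = 0.4467 mg/L.
Travel time t = 35.9·1000 / 0.96 = 37400 s = 10.39 h.
5.6%/h lost → k = −ln(1 − 0.056) = 0.05763 h⁻¹.
After decay, C = 0.4467 × e^(−kt) = 0.4467 × 0.5496 = 0.2455 mg/L.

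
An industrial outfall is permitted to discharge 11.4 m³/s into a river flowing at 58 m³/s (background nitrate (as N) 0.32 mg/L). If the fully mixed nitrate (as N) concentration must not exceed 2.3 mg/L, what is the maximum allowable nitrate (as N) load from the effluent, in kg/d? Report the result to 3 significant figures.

Mass balance at the limit: 58.00·0.3200 + 11.40·Cₑ = 69.40·2.3 → Cₑ = 12.37 mg/L.
Load = 11.40 m³/s × 12.37 g/m³ × 86 400 s/d = 12190 kg/d.

12200 kg/d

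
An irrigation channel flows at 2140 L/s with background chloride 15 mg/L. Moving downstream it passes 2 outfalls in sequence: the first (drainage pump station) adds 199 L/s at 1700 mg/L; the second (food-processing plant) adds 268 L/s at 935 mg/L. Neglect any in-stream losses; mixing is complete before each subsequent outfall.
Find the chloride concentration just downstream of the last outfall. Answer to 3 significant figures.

After outfall 1: Q = 2140 + 199.0 = 2339 L/s; C = (2140·15.00 + 199.0·1700)/2339 = 158.4 mg/L.
After outfall 2: Q = 2339 + 268.0 = 2607 L/s; C = (2339·158.4 + 268.0·935.0)/2607 = 238.2 mg/L.

238 mg/L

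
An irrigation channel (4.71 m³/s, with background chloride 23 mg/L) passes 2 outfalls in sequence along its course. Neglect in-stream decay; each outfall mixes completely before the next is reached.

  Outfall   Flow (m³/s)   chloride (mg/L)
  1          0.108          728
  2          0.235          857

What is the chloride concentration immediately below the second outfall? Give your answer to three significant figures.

After outfall 1: Q = 4.710 + 0.1080 = 4.818 m³/s; C = (4.710·23.00 + 0.1080·728.0)/4.818 = 38.80 mg/L.
After outfall 2: Q = 4.818 + 0.2350 = 5.053 m³/s; C = (4.818·38.80 + 0.2350·857.0)/5.053 = 76.86 mg/L.

76.9 mg/L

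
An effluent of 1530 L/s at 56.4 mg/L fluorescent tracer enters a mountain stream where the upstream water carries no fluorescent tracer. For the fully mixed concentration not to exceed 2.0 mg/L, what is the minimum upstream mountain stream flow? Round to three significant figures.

41600 L/s

Set C_mix = 2.0: (Q·0 + 1530·56.40) / (Q + 1530) = 2.0
→ Q = 1530·(56.40 − 2.0)/(2.0 − 0) = 41620 L/s.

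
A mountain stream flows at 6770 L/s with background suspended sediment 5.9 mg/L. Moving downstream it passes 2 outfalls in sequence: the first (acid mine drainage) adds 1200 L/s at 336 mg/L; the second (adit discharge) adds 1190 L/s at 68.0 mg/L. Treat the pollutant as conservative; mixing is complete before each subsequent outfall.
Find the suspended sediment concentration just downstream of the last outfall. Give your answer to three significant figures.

After outfall 1: Q = 6770 + 1200 = 7970 L/s; C = (6770·5.900 + 1200·336.0)/7970 = 55.60 mg/L.
After outfall 2: Q = 7970 + 1190 = 9160 L/s; C = (7970·55.60 + 1190·68.00)/9160 = 57.21 mg/L.

57.2 mg/L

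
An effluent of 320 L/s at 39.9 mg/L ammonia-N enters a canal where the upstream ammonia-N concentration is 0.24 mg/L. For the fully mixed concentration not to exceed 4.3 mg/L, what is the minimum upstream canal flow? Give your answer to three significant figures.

2810 L/s

Set C_mix = 4.3: (Q·0.2400 + 320.0·39.90) / (Q + 320.0) = 4.3
→ Q = 320.0·(39.90 − 4.3)/(4.3 − 0.2400) = 2806 L/s.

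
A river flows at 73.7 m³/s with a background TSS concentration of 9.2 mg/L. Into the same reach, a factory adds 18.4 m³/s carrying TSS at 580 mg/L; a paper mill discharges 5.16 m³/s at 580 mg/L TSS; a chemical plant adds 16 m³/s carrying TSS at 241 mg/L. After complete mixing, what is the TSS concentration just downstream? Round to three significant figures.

Mixed concentration C = ΣQC/ΣQ = (73.70·9.200 + 18.40·580.0 + 5.160·580.0 + 16.00·241.0) / 113.3 = 18200/113.3 = 160.7 mg/L.

161 mg/L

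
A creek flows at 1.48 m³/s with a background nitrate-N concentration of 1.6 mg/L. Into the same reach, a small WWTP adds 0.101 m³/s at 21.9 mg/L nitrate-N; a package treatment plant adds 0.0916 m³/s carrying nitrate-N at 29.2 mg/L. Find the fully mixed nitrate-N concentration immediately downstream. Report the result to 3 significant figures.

4.34 mg/L

Conservation of mass: C = (1.480·1.600 + 0.1010·21.90 + 0.09160·29.20) / 1.673 = 7.255/1.673 = 4.337 mg/L.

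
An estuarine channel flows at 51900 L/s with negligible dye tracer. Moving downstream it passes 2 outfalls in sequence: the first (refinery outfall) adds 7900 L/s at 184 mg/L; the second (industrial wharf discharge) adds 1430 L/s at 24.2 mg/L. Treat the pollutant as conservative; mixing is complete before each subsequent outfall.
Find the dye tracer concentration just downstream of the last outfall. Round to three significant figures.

After outfall 1: Q = 51900 + 7900 = 59800 L/s; C = (51900·0 + 7900·184.0)/59800 = 24.31 mg/L.
After outfall 2: Q = 59800 + 1430 = 61230 L/s; C = (59800·24.31 + 1430·24.20)/61230 = 24.31 mg/L.

24.3 mg/L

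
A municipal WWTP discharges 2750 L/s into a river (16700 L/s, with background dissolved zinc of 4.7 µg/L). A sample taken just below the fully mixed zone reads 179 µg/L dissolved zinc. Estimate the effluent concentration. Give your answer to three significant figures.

Mass balance: 16700·4.700 + 2750·Cₑ = 19450·179.0
→ Cₑ = (19450·179.0 − 16700·4.700) / 2750 = 1237 µg/L.

1240 µg/L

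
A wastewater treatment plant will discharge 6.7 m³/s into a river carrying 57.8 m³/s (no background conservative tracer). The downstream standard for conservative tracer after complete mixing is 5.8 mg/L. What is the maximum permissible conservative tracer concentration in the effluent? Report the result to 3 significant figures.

55.8 mg/L

At the limit, (Qr·Cr + Qe·Cₑ)/(Qr + Qe) = 5.8:
Cₑ = (64.50·5.8 − 57.80·0) / 6.700 = 55.84 mg/L.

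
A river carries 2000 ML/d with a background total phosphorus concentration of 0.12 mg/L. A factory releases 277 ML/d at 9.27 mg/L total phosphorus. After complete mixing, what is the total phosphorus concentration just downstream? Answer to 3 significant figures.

After mixing, C = (2000·0.1200 + 277.0·9.270) / 2277 = 2808/2277 = 1.233 mg/L.

1.23 mg/L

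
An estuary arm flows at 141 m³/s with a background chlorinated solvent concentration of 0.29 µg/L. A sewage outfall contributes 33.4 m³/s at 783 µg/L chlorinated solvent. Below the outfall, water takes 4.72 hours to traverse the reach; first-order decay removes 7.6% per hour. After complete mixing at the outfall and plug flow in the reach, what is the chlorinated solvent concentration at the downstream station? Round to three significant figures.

103 µg/L

After mixing, C = (141.0·0.2900 + 33.40·783.0) / 174.4 = 26190/174.4 = 150.2 µg/L.
7.6%/h lost → k = −ln(1 − 0.076) = 0.07904 h⁻¹.
Decay over the reach: 150.2·exp(−kt) = 150.2·0.6886 = 103.4 µg/L.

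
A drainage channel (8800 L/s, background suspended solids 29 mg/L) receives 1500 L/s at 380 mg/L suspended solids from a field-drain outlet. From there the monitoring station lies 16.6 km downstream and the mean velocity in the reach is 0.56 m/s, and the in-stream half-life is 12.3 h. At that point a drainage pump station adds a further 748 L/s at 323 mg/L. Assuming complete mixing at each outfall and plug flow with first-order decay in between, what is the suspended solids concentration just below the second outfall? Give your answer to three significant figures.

68.8 mg/L

Mixed concentration C = ΣQC/ΣQ = (8800·29.00 + 1500·380.0) / 10300 = 825200/10300 = 80.12 mg/L; combined flow 10300 L/s.
Travel time t = 16.6·1000 / 0.56 = 29640 s = 8.234 h.
Half-life 12.3 h → k = ln 2 / 12.3 = 0.05635 h⁻¹ = 1.352 d⁻¹.
After decay, C = 80.12 × e^(−kt) = 80.12 × 0.6288 = 50.37 mg/L.
Second outfall: C = (10300·50.37 + 748.0·323.0)/11050 = 68.83 mg/L.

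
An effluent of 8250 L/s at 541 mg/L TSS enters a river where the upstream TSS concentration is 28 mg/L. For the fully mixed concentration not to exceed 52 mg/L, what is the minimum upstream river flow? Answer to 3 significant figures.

168000 L/s

Set C_mix = 52: (Q·28.00 + 8250·541.0) / (Q + 8250) = 52
→ Q = 8250·(541.0 − 52)/(52 − 28.00) = 168100 L/s.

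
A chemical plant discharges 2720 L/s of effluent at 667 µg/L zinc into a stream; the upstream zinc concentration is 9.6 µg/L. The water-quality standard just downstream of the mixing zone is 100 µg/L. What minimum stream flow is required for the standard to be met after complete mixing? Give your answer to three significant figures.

17100 L/s

Set C_mix = 100: (Q·9.600 + 2720·667.0) / (Q + 2720) = 100
→ Q = 2720·(667.0 − 100)/(100 − 9.600) = 17060 L/s.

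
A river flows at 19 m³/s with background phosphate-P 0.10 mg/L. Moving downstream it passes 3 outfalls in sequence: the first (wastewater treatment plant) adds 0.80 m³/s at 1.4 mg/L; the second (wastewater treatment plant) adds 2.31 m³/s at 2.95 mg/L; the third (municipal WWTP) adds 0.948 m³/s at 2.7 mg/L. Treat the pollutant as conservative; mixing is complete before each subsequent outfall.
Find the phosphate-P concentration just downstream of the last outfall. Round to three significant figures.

0.538 mg/L

After outfall 1: Q = 19.00 + 0.8000 = 19.80 m³/s; C = (19.00·0.1000 + 0.8000·1.400)/19.80 = 0.1525 mg/L.
After outfall 2: Q = 19.80 + 2.310 = 22.11 m³/s; C = (19.80·0.1525 + 2.310·2.950)/22.11 = 0.4448 mg/L.
After outfall 3: Q = 22.11 + 0.9480 = 23.06 m³/s; C = (22.11·0.4448 + 0.9480·2.700)/23.06 = 0.5375 mg/L.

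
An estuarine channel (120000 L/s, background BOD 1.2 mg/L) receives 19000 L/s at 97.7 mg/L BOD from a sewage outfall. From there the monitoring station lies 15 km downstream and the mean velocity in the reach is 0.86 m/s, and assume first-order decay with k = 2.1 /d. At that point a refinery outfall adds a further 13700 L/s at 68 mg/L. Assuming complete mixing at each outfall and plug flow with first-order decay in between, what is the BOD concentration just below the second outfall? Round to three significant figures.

Conservation of mass: C = (120000·1.200 + 19000·97.70) / 139000 = 2000000/139000 = 14.39 mg/L; combined flow 139000 L/s.
Travel time t = 15·1000 / 0.86 = 17440 s = 4.845 h.
Applying C = C₀e^(−kt): 14.39 × 0.6545 = 9.418 mg/L.
At the second outfall, C = (139000·9.418 + 13700·68.00) / (139000 + 13700) = 14.67 mg/L.

14.7 mg/L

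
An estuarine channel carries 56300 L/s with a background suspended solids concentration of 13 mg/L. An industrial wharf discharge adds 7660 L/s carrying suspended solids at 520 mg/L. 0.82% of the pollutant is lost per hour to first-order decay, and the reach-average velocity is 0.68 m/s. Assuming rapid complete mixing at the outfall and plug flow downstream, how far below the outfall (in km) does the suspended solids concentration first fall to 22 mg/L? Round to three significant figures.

Conservation of mass: C = (56300·13.00 + 7660·520.0) / 63960 = 4715000/63960 = 73.72 mg/L.
0.82%/h lost → k = −ln(1 − 0.0082) = 0.008234 h⁻¹.
Set 73.72·exp(−k·t) = 22 → t = ln(73.72/22)/k = 528700 s = 146.9 h.
Distance = v·t = 0.68·528700 = 359500 m = 359.5 km.

360 km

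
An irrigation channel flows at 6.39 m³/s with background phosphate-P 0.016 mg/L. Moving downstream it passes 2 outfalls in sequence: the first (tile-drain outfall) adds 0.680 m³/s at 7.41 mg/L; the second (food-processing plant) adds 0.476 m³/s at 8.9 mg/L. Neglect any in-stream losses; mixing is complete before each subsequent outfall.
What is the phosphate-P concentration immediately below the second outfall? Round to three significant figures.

1.24 mg/L

Below outfall 1: Q → 7.070 m³/s, C = (6.390·0.01600 + 0.6800·7.410)/7.070 = 0.7272 mg/L.
Below outfall 2: Q → 7.546 m³/s, C = (7.070·0.7272 + 0.4760·8.900)/7.546 = 1.243 mg/L.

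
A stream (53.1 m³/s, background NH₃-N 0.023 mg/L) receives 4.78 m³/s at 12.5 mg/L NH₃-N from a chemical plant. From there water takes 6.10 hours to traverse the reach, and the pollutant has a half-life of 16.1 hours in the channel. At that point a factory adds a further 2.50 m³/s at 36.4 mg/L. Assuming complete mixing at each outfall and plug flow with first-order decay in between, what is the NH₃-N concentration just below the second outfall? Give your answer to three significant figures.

Conservation of mass: C = (53.10·0.02300 + 4.780·12.50) / 57.88 = 60.97/57.88 = 1.053 mg/L; combined flow 57.88 m³/s.
Half-life 16.1 h → k = ln 2 / 16.1 = 0.04305 h⁻¹ = 1.033 d⁻¹.
Decay over the reach: 1.053·exp(−kt) = 1.053·0.7690 = 0.8101 mg/L.
At the second outfall, C = (57.88·0.8101 + 2.500·36.40) / (57.88 + 2.500) = 2.284 mg/L.

2.28 mg/L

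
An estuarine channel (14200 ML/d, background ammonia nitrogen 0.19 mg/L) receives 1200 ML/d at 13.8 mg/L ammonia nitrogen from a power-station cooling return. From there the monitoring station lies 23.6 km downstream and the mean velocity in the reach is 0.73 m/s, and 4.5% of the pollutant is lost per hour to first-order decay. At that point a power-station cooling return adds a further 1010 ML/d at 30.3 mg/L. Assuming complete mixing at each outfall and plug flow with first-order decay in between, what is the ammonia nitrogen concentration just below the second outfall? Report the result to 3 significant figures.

2.64 mg/L

Conservation of mass: C = (14200·0.1900 + 1200·13.80) / 15400 = 19260/15400 = 1.251 mg/L; combined flow 15400 ML/d.
Travel time t = 23.6·1000 / 0.73 = 32330 s = 8.980 h.
4.5%/h lost → k = −ln(1 − 0.045) = 0.04604 h⁻¹.
Decay over the reach: 1.251·exp(−kt) = 1.251·0.6613 = 0.8270 mg/L.
At the second outfall, C = (15400·0.8270 + 1010·30.30) / (15400 + 1010) = 2.641 mg/L.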